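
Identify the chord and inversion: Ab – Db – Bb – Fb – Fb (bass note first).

Bb half-diminished seventh, third inversion

The pitch classes Ab, Db, Bb, Fb arrange in thirds as Bb–Db–Fb–Ab: a Bb half-diminished seventh chord.
The lowest note is Ab, the seventh of the chord, so this is third inversion (figured bass 4/2).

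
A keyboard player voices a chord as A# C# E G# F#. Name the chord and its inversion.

The pitch classes A#, C#, E, G#, F# arrange in thirds as F#–A#–C#–E–G#: an F# dominant ninth chord.
With the third (A#) in the bass, the chord is in first inversion.

F# dominant ninth, first inversion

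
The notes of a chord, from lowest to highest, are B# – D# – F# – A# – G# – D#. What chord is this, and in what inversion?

The distinct note names are B#, D#, F#, A#, G#. Stacked in thirds they read G#–B#–D#–F#–A#, which is a dominant ninth chord on G#.
B# is the third of G# dominant ninth; third in the bass means first inversion.

G# dominant ninth, first inversion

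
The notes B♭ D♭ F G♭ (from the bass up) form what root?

Gb

The distinct letter names are Bb, Db, F, Gb. Arranged as a stack of thirds they read Gb–Bb–Db–F, so Gb is the root (a Gb major seventh chord).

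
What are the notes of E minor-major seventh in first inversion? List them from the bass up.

Spelling E minor-major seventh: E–G–B–D#. In first inversion the third is bass, giving G, B, D#, E from the bottom.

G, B, D#, E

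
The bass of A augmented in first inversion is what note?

C#

The third of A augmented (A–C#–E#) is C#; that is the bass in first inversion.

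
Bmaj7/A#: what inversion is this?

third inversion

Bmaj7/A# means B major seventh with A# in the bass. A# is the seventh of B major seventh (B–D#–F#–A#), so this is third inversion.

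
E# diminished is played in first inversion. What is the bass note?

G#

E# diminished is E#–G#–B. First inversion places the third in the bass: G#.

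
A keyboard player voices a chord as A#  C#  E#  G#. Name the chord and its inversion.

A# minor seventh, root position

Reducing to letter names: A#, C#, E#, G#. These stack in thirds as A#–C#–E#–G# — an A# minor seventh chord.
With the root (A#) in the bass, the chord is in root position (figured bass 7).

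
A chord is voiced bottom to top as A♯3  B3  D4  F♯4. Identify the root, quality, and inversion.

B minor-major seventh, third inversion

The distinct note names are A#, B, D, F#. Stacked in thirds they read B–D–F#–A#, which is a minor-major seventh chord on B.
With the seventh (A#) in the bass, the chord is in third inversion (figured bass 4/2).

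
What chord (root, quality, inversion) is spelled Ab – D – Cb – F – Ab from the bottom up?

D diminished seventh, second inversion

Reducing to letter names: Ab, D, Cb, F. These stack in thirds as D–F–Ab–Cb — a D diminished seventh chord.
With the fifth (Ab) in the bass, the chord is in second inversion (figured bass 4/3).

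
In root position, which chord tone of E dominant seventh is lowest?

In root position the root is lowest. For E dominant seventh (E–G#–B–D) that is E.

E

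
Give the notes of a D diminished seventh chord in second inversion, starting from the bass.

Ab, Cb, D, F

D diminished seventh is D–F–Ab–Cb. Second inversion puts the fifth (Ab) in the bass, with the remaining tones above: Ab, Cb, D, F.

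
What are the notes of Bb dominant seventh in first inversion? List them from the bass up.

D, F, Ab, Bb

Bb dominant seventh is Bb–D–F–Ab. First inversion puts the third (D) in the bass, with the remaining tones above: D, F, Ab, Bb.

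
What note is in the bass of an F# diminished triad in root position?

F#

F# diminished is F#–A–C. Root position places the root in the bass: F#.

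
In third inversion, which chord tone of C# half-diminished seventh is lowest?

C# half-diminished seventh is C#–E–G–B. Third inversion places the seventh in the bass: B.

B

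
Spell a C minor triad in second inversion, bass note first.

G, C, Eb

C minor is C–Eb–G. Second inversion puts the fifth (G) in the bass, with the remaining tones above: G, C, Eb.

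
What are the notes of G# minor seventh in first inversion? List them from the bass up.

The chord tones are G#–B–D#–F#. With the third (B) lowest for first inversion: B, D#, F#, G#.

B, D#, F#, G#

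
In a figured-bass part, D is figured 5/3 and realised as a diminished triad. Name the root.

The figures 5/3 mean the root of the chord is in the bass. If D is the root of a diminished triad, the root is D (chord tones D–F–Ab).

D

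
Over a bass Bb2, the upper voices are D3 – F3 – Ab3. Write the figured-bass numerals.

The notes Bb, D, F, Ab stack in thirds as Bb–D–F–Ab — a Bb dominant seventh chord. The bass Bb is the root, so this is root position: figured 7.

7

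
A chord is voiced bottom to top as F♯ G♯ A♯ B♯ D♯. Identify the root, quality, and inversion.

The pitch classes F#, G#, A#, B#, D# arrange in thirds as G#–B#–D#–F#–A#: a G# dominant ninth chord.
The lowest note is F#, the seventh of the chord, so this is third inversion.

G# dominant ninth, third inversion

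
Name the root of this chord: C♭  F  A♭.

F

The distinct letter names are Cb, F, Ab. Arranged as a stack of thirds they read F–Ab–Cb, so F is the root (an F diminished triad).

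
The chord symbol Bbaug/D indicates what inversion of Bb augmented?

first inversion

Bbaug/D means Bb augmented with D in the bass. D is the third of Bb augmented (Bb–D–F#), so this is first inversion.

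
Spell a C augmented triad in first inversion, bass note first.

C augmented is C–E–G#. First inversion puts the third (E) in the bass, with the remaining tones above: E, G#, C.

E, G#, C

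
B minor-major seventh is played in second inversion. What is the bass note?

In second inversion the fifth is lowest. For B minor-major seventh (B–D–F#–A#) that is F#.

F#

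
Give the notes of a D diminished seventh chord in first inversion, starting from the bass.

The chord tones are D–F–Ab–Cb. With the third (F) lowest for first inversion: F, Ab, Cb, D.

F, Ab, Cb, D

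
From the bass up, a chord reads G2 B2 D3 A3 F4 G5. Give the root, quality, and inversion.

G dominant ninth, root position

Reducing to letter names: G, B, D, A, F. These stack in thirds as G–B–D–F–A — a G dominant ninth chord.
The lowest note is G, the root of the chord, so this is root position.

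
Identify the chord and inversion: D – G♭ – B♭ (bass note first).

The distinct note names are D, Gb, Bb. Stacked in thirds they read Gb–Bb–D, which is an augmented triad on Gb.
D is the fifth of Gb augmented; fifth in the bass means second inversion (figured bass 6/4).

Gb augmented, second inversion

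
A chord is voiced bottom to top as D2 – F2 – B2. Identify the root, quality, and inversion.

The pitch classes D, F, B arrange in thirds as B–D–F: a B diminished triad.
D is the third of B diminished; third in the bass means first inversion (figured bass 6).

B diminished, first inversion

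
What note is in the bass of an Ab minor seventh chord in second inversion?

Eb

The fifth of Ab minor seventh (Ab–Cb–Eb–Gb) is Eb; that is the bass in second inversion.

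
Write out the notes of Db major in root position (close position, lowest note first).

Spelling Db major: Db–F–Ab. In root position the root is bass, giving Db, F, Ab from the bottom.

Db, F, Ab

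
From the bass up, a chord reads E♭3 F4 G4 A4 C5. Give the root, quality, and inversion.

F dominant ninth, third inversion

The pitch classes Eb, F, G, A, C arrange in thirds as F–A–C–Eb–G: an F dominant ninth chord.
The lowest note is Eb, the seventh of the chord, so this is third inversion.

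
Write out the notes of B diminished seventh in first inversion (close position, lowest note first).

B diminished seventh is B–D–F–Ab. First inversion puts the third (D) in the bass, with the remaining tones above: D, F, Ab, B.

D, F, Ab, B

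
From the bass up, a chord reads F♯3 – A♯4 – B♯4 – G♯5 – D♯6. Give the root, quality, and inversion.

G# dominant ninth, third inversion

The pitch classes F#, A#, B#, G#, D# arrange in thirds as G#–B#–D#–F#–A#: a G# dominant ninth chord.
F# is the seventh of G# dominant ninth; seventh in the bass means third inversion.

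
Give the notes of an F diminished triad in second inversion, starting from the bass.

The chord tones are F–Ab–Cb. With the fifth (Cb) lowest for second inversion: Cb, F, Ab.

Cb, F, Ab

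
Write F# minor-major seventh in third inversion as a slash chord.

F#m(maj7)/E#

Third inversion of F# minor-major seventh has the seventh (E#) in the bass. As a slash chord: F#m(maj7)/E#.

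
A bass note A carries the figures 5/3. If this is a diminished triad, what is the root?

The figures 5/3 mean the root of the chord is in the bass. If A is the root of a diminished triad, the root is A (chord tones A–C–Eb).

A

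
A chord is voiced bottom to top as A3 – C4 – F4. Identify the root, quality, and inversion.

F major, first inversion

The pitch classes A, C, F arrange in thirds as F–A–C: an F major triad.
The lowest note is A, the third of the chord, so this is first inversion (figured bass 6).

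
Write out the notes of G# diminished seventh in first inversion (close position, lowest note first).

B, D, F, G#

G# diminished seventh is G#–B–D–F. First inversion puts the third (B) in the bass, with the remaining tones above: B, D, F, G#.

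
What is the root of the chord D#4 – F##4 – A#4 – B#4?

D#, F##, A#, B# are the tones of a B# minor seventh chord (B#–D#–F##–A#), making B# the root.

B#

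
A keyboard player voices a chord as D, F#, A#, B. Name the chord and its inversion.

The pitch classes D, F#, A#, B arrange in thirds as B–D–F#–A#: a B minor-major seventh chord.
The lowest note is D, the third of the chord, so this is first inversion (figured bass 6/5).

B minor-major seventh, first inversion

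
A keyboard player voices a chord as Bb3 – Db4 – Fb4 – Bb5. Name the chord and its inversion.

Bb diminished, root position

The distinct note names are Bb, Db, Fb. Stacked in thirds they read Bb–Db–Fb, which is a diminished triad on Bb.
With the root (Bb) in the bass, the chord is in root position (figured bass 5/3).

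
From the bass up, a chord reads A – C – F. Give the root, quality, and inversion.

Reducing to letter names: A, C, F. These stack in thirds as F–A–C — an F major triad.
With the third (A) in the bass, the chord is in first inversion (figured bass 6).

F major, first inversion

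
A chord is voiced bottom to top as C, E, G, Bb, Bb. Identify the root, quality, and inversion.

The pitch classes C, E, G, Bb arrange in thirds as C–E–G–Bb: a C dominant seventh chord.
With the root (C) in the bass, the chord is in root position (figured bass 7).

C dominant seventh, root position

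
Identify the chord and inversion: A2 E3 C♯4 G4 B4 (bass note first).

A dominant ninth, root position

Reducing to letter names: A, E, C#, G, B. These stack in thirds as A–C#–E–G–B — an A dominant ninth chord.
The lowest note is A, the root of the chord, so this is root position.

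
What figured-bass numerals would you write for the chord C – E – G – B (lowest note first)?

7

The notes C, E, G, B stack in thirds as C–E–G–B — a C major seventh chord. The bass C is the root, so this is root position: figured 7.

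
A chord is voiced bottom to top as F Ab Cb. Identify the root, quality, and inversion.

F diminished, root position

The pitch classes F, Ab, Cb arrange in thirds as F–Ab–Cb: an F diminished triad.
F is the root of F diminished; root in the bass means root position (figured bass 5/3).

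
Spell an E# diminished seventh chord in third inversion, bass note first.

D, E#, G#, B

Spelling E# diminished seventh: E#–G#–B–D. In third inversion the seventh is bass, giving D, E#, G#, B from the bottom.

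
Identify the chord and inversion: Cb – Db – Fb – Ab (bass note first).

The pitch classes Cb, Db, Fb, Ab arrange in thirds as Db–Fb–Ab–Cb: a Db minor seventh chord.
Cb is the seventh of Db minor seventh; seventh in the bass means third inversion (figured bass 4/2).

Db minor seventh, third inversion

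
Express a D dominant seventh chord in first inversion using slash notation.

D7/F#

First inversion of D dominant seventh has the third (F#) in the bass. As a slash chord: D7/F#.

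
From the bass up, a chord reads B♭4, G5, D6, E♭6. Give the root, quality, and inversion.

Eb major seventh, second inversion

The pitch classes Bb, G, D, Eb arrange in thirds as Eb–G–Bb–D: an Eb major seventh chord.
Bb is the fifth of Eb major seventh; fifth in the bass means second inversion (figured bass 4/3).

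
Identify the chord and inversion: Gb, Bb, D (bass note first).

Gb augmented, root position

Reducing to letter names: Gb, Bb, D. These stack in thirds as Gb–Bb–D — a Gb augmented triad.
The lowest note is Gb, the root of the chord, so this is root position (figured bass 5/3).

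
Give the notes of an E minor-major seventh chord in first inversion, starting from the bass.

G, B, D#, E

Spelling E minor-major seventh: E–G–B–D#. In first inversion the third is bass, giving G, B, D#, E from the bottom.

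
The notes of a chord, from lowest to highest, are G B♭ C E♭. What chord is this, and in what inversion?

The distinct note names are G, Bb, C, Eb. Stacked in thirds they read C–Eb–G–Bb, which is a minor seventh chord on C.
With the fifth (G) in the bass, the chord is in second inversion (figured bass 4/3).

C minor seventh, second inversion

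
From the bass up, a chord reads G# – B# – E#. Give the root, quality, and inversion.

E# minor, first inversion

Reducing to letter names: G#, B#, E#. These stack in thirds as E#–G#–B# — an E# minor triad.
With the third (G#) in the bass, the chord is in first inversion (figured bass 6).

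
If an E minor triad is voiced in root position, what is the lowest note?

E

E minor is E–G–B. Root position places the root in the bass: E.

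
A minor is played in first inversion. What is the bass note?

C

In first inversion the third is lowest. For A minor (A–C–E) that is C.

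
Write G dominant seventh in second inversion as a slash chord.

Second inversion of G dominant seventh has the fifth (D) in the bass. As a slash chord: G7/D.

G7/D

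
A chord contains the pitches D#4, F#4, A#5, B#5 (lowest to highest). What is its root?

B#

Reordering D#, F#, A#, B# into stacked thirds gives B#–D#–F#–A#; the bottom of that stack, B#, is the root.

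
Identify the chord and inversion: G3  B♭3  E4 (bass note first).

E diminished, first inversion

Reducing to letter names: G, Bb, E. These stack in thirds as E–G–Bb — an E diminished triad.
G is the third of E diminished; third in the bass means first inversion (figured bass 6).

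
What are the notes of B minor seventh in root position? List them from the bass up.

B, D, F#, A

Spelling B minor seventh: B–D–F#–A. In root position the root is bass, giving B, D, F#, A from the bottom.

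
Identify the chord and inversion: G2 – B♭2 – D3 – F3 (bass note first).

G minor seventh, root position

The distinct note names are G, Bb, D, F. Stacked in thirds they read G–Bb–D–F, which is a minor seventh chord on G.
G is the root of G minor seventh; root in the bass means root position (figured bass 7).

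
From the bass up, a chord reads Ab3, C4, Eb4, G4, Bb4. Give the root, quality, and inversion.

Ab major ninth, root position

Reducing to letter names: Ab, C, Eb, G, Bb. These stack in thirds as Ab–C–Eb–G–Bb — an Ab major ninth chord.
With the root (Ab) in the bass, the chord is in root position.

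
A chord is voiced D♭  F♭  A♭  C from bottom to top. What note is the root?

Db

Reordering Db, Fb, Ab, C into stacked thirds gives Db–Fb–Ab–C; the bottom of that stack, Db, is the root.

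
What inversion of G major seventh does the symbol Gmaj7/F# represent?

Gmaj7/F# means G major seventh with F# in the bass. F# is the seventh of G major seventh (G–B–D–F#), so this is third inversion.

third inversion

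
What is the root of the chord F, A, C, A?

Reordering F, A, C into stacked thirds gives F–A–C; the bottom of that stack, F, is the root.

F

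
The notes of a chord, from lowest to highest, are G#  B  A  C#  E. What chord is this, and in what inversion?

A major ninth, third inversion

The pitch classes G#, B, A, C#, E arrange in thirds as A–C#–E–G#–B: an A major ninth chord.
With the seventh (G#) in the bass, the chord is in third inversion.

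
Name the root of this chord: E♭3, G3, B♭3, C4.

C

Reordering Eb, G, Bb, C into stacked thirds gives C–Eb–G–Bb; the bottom of that stack, C, is the root.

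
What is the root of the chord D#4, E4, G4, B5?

E

The distinct letter names are D#, E, G, B. Arranged as a stack of thirds they read E–G–B–D#, so E is the root (an E minor-major seventh chord).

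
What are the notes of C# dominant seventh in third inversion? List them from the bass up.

C# dominant seventh is C#–E#–G#–B. Third inversion puts the seventh (B) in the bass, with the remaining tones above: B, C#, E#, G#.

B, C#, E#, G#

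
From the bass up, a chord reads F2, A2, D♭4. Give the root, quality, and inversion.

Reducing to letter names: F, A, Db. These stack in thirds as Db–F–A — a Db augmented triad.
F is the third of Db augmented; third in the bass means first inversion (figured bass 6).

Db augmented, first inversion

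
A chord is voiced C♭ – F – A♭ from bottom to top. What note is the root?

Reordering Cb, F, Ab into stacked thirds gives F–Ab–Cb; the bottom of that stack, F, is the root.

F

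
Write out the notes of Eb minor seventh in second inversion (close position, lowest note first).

Bb, Db, Eb, Gb

The chord tones are Eb–Gb–Bb–Db. With the fifth (Bb) lowest for second inversion: Bb, Db, Eb, Gb.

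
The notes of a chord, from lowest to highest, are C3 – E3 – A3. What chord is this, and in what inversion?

The pitch classes C, E, A arrange in thirds as A–C–E: an A minor triad.
C is the third of A minor; third in the bass means first inversion (figured bass 6).

A minor, first inversion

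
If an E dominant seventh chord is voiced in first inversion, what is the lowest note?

G#

E dominant seventh is E–G#–B–D. First inversion places the third in the bass: G#.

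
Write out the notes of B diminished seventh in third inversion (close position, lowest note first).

B diminished seventh is B–D–F–Ab. Third inversion puts the seventh (Ab) in the bass, with the remaining tones above: Ab, B, D, F.

Ab, B, D, F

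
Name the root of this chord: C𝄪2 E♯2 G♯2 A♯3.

A#

C##, E#, G#, A# are the tones of an A# dominant seventh chord (A#–C##–E#–G#), making A# the root.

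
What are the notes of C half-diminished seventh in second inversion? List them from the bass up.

C half-diminished seventh is C–Eb–Gb–Bb. Second inversion puts the fifth (Gb) in the bass, with the remaining tones above: Gb, Bb, C, Eb.

Gb, Bb, C, Eb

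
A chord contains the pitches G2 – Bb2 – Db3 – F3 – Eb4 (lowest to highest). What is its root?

Eb

The distinct letter names are G, Bb, Db, F, Eb. Arranged as a stack of thirds they read Eb–G–Bb–Db–F, so Eb is the root (an Eb dominant ninth chord).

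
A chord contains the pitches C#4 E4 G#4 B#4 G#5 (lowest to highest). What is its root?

C#

C#, E, G#, B# are the tones of a C# minor-major seventh chord (C#–E–G#–B#), making C# the root.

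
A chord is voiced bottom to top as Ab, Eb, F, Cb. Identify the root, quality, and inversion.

The pitch classes Ab, Eb, F, Cb arrange in thirds as F–Ab–Cb–Eb: an F half-diminished seventh chord.
With the third (Ab) in the bass, the chord is in first inversion (figured bass 6/5).

F half-diminished seventh, first inversion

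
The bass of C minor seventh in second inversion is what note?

G

The fifth of C minor seventh (C–Eb–G–Bb) is G; that is the bass in second inversion.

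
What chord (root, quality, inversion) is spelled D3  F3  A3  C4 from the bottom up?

D minor seventh, root position

The distinct note names are D, F, A, C. Stacked in thirds they read D–F–A–C, which is a minor seventh chord on D.
With the root (D) in the bass, the chord is in root position (figured bass 7).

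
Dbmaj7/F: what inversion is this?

Dbmaj7/F means Db major seventh with F in the bass. F is the third of Db major seventh (Db–F–Ab–C), so this is first inversion.

first inversion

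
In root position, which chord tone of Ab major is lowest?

Ab

In root position the root is lowest. For Ab major (Ab–C–Eb) that is Ab.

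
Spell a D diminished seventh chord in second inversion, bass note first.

Spelling D diminished seventh: D–F–Ab–Cb. In second inversion the fifth is bass, giving Ab, Cb, D, F from the bottom.

Ab, Cb, D, F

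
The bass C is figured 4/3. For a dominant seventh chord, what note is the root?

The figures 4/3 mean the fifth of the chord is in the bass. If C is the fifth of a dominant seventh chord, the root is F (chord tones F–A–C–Eb).

F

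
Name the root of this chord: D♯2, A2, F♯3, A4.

D#

Reordering D#, A, F# into stacked thirds gives D#–F#–A; the bottom of that stack, D#, is the root.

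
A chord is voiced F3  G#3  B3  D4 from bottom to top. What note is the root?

The distinct letter names are F, G#, B, D. Arranged as a stack of thirds they read G#–B–D–F, so G# is the root (a G# diminished seventh chord).

G#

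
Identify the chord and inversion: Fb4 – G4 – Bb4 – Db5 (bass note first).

G diminished seventh, third inversion

Reducing to letter names: Fb, G, Bb, Db. These stack in thirds as G–Bb–Db–Fb — a G diminished seventh chord.
Fb is the seventh of G diminished seventh; seventh in the bass means third inversion (figured bass 4/2).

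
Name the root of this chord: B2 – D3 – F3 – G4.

G

B, D, F, G are the tones of a G dominant seventh chord (G–B–D–F), making G the root.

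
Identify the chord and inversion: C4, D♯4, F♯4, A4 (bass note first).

D# diminished seventh, third inversion

Reducing to letter names: C, D#, F#, A. These stack in thirds as D#–F#–A–C — a D# diminished seventh chord.
C is the seventh of D# diminished seventh; seventh in the bass means third inversion (figured bass 4/2).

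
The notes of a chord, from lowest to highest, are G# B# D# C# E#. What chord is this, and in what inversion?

C# major ninth, second inversion

The distinct note names are G#, B#, D#, C#, E#. Stacked in thirds they read C#–E#–G#–B#–D#, which is a major ninth chord on C#.
With the fifth (G#) in the bass, the chord is in second inversion.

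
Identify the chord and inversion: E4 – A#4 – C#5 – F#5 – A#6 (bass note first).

Reducing to letter names: E, A#, C#, F#. These stack in thirds as F#–A#–C#–E — an F# dominant seventh chord.
E is the seventh of F# dominant seventh; seventh in the bass means third inversion (figured bass 4/2).

F# dominant seventh, third inversion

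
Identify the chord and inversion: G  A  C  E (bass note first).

The distinct note names are G, A, C, E. Stacked in thirds they read A–C–E–G, which is a minor seventh chord on A.
G is the seventh of A minor seventh; seventh in the bass means third inversion (figured bass 4/2).

A minor seventh, third inversion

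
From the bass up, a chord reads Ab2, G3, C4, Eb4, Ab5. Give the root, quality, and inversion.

Ab major seventh, root position

Reducing to letter names: Ab, G, C, Eb. These stack in thirds as Ab–C–Eb–G — an Ab major seventh chord.
With the root (Ab) in the bass, the chord is in root position (figured bass 7).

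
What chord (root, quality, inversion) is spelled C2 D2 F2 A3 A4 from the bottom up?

Reducing to letter names: C, D, F, A. These stack in thirds as D–F–A–C — a D minor seventh chord.
With the seventh (C) in the bass, the chord is in third inversion (figured bass 4/2).

D minor seventh, third inversion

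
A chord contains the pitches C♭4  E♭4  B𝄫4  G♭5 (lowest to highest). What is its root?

Reordering Cb, Eb, Bbb, Gb into stacked thirds gives Cb–Eb–Gb–Bbb; the bottom of that stack, Cb, is the root.

Cb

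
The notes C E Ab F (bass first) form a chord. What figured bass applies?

The notes C, E, Ab, F stack in thirds as F–Ab–C–E — an F minor-major seventh chord. The bass C is the fifth, so this is second inversion: figured 4/3.

4/3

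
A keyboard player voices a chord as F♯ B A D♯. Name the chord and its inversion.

B dominant seventh, second inversion

The pitch classes F#, B, A, D# arrange in thirds as B–D#–F#–A: a B dominant seventh chord.
The lowest note is F#, the fifth of the chord, so this is second inversion (figured bass 4/3).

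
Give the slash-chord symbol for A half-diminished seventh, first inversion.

Aø7/C

First inversion of A half-diminished seventh has the third (C) in the bass. As a slash chord: Aø7/C.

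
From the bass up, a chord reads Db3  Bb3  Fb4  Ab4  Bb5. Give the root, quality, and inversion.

Bb half-diminished seventh, first inversion

The distinct note names are Db, Bb, Fb, Ab. Stacked in thirds they read Bb–Db–Fb–Ab, which is a half-diminished seventh chord on Bb.
With the third (Db) in the bass, the chord is in first inversion (figured bass 6/5).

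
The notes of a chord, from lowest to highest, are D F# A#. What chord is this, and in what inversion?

D augmented, root position

The pitch classes D, F#, A# arrange in thirds as D–F#–A#: a D augmented triad.
With the root (D) in the bass, the chord is in root position (figured bass 5/3).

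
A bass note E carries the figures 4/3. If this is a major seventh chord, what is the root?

The figures 4/3 mean the fifth of the chord is in the bass. If E is the fifth of a major seventh chord, the root is A (chord tones A–C#–E–G#).

A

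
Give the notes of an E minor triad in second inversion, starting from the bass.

B, E, G

E minor is E–G–B. Second inversion puts the fifth (B) in the bass, with the remaining tones above: B, E, G.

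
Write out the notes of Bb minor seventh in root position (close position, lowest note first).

Bb, Db, F, Ab

Bb minor seventh is Bb–Db–F–Ab. Root position puts the root (Bb) in the bass, with the remaining tones above: Bb, Db, F, Ab.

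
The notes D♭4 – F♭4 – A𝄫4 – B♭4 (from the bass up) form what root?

The distinct letter names are Db, Fb, Abb, Bb. Arranged as a stack of thirds they read Bb–Db–Fb–Abb, so Bb is the root (a Bb diminished seventh chord).

Bb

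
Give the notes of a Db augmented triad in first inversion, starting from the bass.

The chord tones are Db–F–A. With the third (F) lowest for first inversion: F, A, Db.

F, A, Db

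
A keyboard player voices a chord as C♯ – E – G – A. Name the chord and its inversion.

Reducing to letter names: C#, E, G, A. These stack in thirds as A–C#–E–G — an A dominant seventh chord.
The lowest note is C#, the third of the chord, so this is first inversion (figured bass 6/5).

A dominant seventh, first inversion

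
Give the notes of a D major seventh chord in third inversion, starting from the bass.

C#, D, F#, A

The chord tones are D–F#–A–C#. With the seventh (C#) lowest for third inversion: C#, D, F#, A.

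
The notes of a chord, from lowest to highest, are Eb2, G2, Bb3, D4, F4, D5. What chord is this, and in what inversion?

Reducing to letter names: Eb, G, Bb, D, F. These stack in thirds as Eb–G–Bb–D–F — an Eb major ninth chord.
The lowest note is Eb, the root of the chord, so this is root position.

Eb major ninth, root position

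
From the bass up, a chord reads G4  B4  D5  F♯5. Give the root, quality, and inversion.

G major seventh, root position

The distinct note names are G, B, D, F#. Stacked in thirds they read G–B–D–F#, which is a major seventh chord on G.
G is the root of G major seventh; root in the bass means root position (figured bass 7).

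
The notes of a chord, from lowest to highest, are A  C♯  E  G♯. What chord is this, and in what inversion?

A major seventh, root position

The distinct note names are A, C#, E, G#. Stacked in thirds they read A–C#–E–G#, which is a major seventh chord on A.
With the root (A) in the bass, the chord is in root position (figured bass 7).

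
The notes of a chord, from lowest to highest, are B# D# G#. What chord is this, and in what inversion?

The distinct note names are B#, D#, G#. Stacked in thirds they read G#–B#–D#, which is a major triad on G#.
With the third (B#) in the bass, the chord is in first inversion (figured bass 6).

G# major, first inversion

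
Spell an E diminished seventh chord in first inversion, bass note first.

The chord tones are E–G–Bb–Db. With the third (G) lowest for first inversion: G, Bb, Db, E.

G, Bb, Db, E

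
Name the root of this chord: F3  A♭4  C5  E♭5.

Reordering F, Ab, C, Eb into stacked thirds gives F–Ab–C–Eb; the bottom of that stack, F, is the root.

F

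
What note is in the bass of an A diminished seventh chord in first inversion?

C

In first inversion the third is lowest. For A diminished seventh (A–C–Eb–Gb) that is C.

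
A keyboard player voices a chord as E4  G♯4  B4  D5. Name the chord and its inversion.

E dominant seventh, root position

Reducing to letter names: E, G#, B, D. These stack in thirds as E–G#–B–D — an E dominant seventh chord.
With the root (E) in the bass, the chord is in root position (figured bass 7).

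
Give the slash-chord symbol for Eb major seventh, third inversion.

Third inversion of Eb major seventh has the seventh (D) in the bass. As a slash chord: Ebmaj7/D.

Ebmaj7/D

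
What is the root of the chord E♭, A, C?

Reordering Eb, A, C into stacked thirds gives A–C–Eb; the bottom of that stack, A, is the root.

A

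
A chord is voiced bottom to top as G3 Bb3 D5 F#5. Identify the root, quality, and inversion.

G minor-major seventh, root position

The distinct note names are G, Bb, D, F#. Stacked in thirds they read G–Bb–D–F#, which is a minor-major seventh chord on G.
G is the root of G minor-major seventh; root in the bass means root position (figured bass 7).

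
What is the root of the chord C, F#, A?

F#

The distinct letter names are C, F#, A. Arranged as a stack of thirds they read F#–A–C, so F# is the root (an F# diminished triad).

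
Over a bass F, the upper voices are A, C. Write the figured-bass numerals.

The notes F, A, C stack in thirds as F–A–C — an F major triad. The bass F is the root, so this is root position: figured 5/3.

5/3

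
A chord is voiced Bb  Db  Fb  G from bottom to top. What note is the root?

G

Bb, Db, Fb, G are the tones of a G diminished seventh chord (G–Bb–Db–Fb), making G the root.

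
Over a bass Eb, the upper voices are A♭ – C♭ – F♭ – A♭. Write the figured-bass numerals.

4/2

The notes Eb, Ab, Cb, Fb stack in thirds as Fb–Ab–Cb–Eb — an Fb major seventh chord. The bass Eb is the seventh, so this is third inversion: figured 4/2.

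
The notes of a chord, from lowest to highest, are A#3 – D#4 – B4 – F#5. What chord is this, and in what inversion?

The pitch classes A#, D#, B, F# arrange in thirds as B–D#–F#–A#: a B major seventh chord.
The lowest note is A#, the seventh of the chord, so this is third inversion (figured bass 4/2).

B major seventh, third inversion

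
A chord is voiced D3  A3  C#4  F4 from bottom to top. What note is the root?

D

The distinct letter names are D, A, C#, F. Arranged as a stack of thirds they read D–F–A–C#, so D is the root (a D minor-major seventh chord).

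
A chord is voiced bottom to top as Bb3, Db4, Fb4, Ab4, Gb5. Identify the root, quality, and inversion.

Gb dominant ninth, first inversion

Reducing to letter names: Bb, Db, Fb, Ab, Gb. These stack in thirds as Gb–Bb–Db–Fb–Ab — a Gb dominant ninth chord.
With the third (Bb) in the bass, the chord is in first inversion.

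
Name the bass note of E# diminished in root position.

E#

In root position the root is lowest. For E# diminished (E#–G#–B) that is E#.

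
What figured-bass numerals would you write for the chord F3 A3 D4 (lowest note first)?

6

The notes F, A, D stack in thirds as D–F–A — a D minor triad. The bass F is the third, so this is first inversion: figured 6.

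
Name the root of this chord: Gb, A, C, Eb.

A

Reordering Gb, A, C, Eb into stacked thirds gives A–C–Eb–Gb; the bottom of that stack, A, is the root.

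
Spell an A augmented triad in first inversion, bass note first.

The chord tones are A–C#–E#. With the third (C#) lowest for first inversion: C#, E#, A.

C#, E#, A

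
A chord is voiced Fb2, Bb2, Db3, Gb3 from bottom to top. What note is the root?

The distinct letter names are Fb, Bb, Db, Gb. Arranged as a stack of thirds they read Gb–Bb–Db–Fb, so Gb is the root (a Gb dominant seventh chord).

Gb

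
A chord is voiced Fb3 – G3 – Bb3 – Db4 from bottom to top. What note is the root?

Reordering Fb, G, Bb, Db into stacked thirds gives G–Bb–Db–Fb; the bottom of that stack, G, is the root.

G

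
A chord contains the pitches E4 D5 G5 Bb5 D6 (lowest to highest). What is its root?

E, D, G, Bb are the tones of an E half-diminished seventh chord (E–G–Bb–D), making E the root.

E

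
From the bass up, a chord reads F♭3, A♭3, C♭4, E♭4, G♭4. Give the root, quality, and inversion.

Fb major ninth, root position

The distinct note names are Fb, Ab, Cb, Eb, Gb. Stacked in thirds they read Fb–Ab–Cb–Eb–Gb, which is a major ninth chord on Fb.
The lowest note is Fb, the root of the chord, so this is root position.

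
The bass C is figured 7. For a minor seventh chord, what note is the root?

The figures 7 mean the root of the chord is in the bass. If C is the root of a minor seventh chord, the root is C (chord tones C–Eb–G–Bb).

C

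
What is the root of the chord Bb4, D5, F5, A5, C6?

Bb, D, F, A, C are the tones of a Bb major ninth chord (Bb–D–F–A–C), making Bb the root.

Bb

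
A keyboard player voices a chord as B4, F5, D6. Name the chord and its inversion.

Reducing to letter names: B, F, D. These stack in thirds as B–D–F — a B diminished triad.
The lowest note is B, the root of the chord, so this is root position (figured bass 5/3).

B diminished, root position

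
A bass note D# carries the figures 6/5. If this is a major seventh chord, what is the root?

B

The figures 6/5 mean the third of the chord is in the bass. If D# is the third of a major seventh chord, the root is B (chord tones B–D#–F#–A#).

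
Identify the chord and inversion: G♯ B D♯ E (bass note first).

Reducing to letter names: G#, B, D#, E. These stack in thirds as E–G#–B–D# — an E major seventh chord.
With the third (G#) in the bass, the chord is in first inversion (figured bass 6/5).

E major seventh, first inversion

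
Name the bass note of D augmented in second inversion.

In second inversion the fifth is lowest. For D augmented (D–F#–A#) that is A#.

A#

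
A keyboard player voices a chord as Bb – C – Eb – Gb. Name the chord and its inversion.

C half-diminished seventh, third inversion

Reducing to letter names: Bb, C, Eb, Gb. These stack in thirds as C–Eb–Gb–Bb — a C half-diminished seventh chord.
With the seventh (Bb) in the bass, the chord is in third inversion (figured bass 4/2).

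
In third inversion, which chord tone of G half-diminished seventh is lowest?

F

The seventh of G half-diminished seventh (G–Bb–Db–F) is F; that is the bass in third inversion.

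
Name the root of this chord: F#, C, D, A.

The distinct letter names are F#, C, D, A. Arranged as a stack of thirds they read D–F#–A–C, so D is the root (a D dominant seventh chord).

D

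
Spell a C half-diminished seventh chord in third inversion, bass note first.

Bb, C, Eb, Gb

C half-diminished seventh is C–Eb–Gb–Bb. Third inversion puts the seventh (Bb) in the bass, with the remaining tones above: Bb, C, Eb, Gb.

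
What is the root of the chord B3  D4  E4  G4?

E

The distinct letter names are B, D, E, G. Arranged as a stack of thirds they read E–G–B–D, so E is the root (an E minor seventh chord).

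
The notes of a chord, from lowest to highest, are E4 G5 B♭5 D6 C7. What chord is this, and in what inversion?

C dominant ninth, first inversion

The pitch classes E, G, Bb, D, C arrange in thirds as C–E–G–Bb–D: a C dominant ninth chord.
With the third (E) in the bass, the chord is in first inversion.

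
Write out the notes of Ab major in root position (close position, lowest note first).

Ab, C, Eb

Ab major is Ab–C–Eb. Root position puts the root (Ab) in the bass, with the remaining tones above: Ab, C, Eb.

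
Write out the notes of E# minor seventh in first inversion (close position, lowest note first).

The chord tones are E#–G#–B#–D#. With the third (G#) lowest for first inversion: G#, B#, D#, E#.

G#, B#, D#, E#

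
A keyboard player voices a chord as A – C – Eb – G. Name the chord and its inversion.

A half-diminished seventh, root position

The distinct note names are A, C, Eb, G. Stacked in thirds they read A–C–Eb–G, which is a half-diminished seventh chord on A.
A is the root of A half-diminished seventh; root in the bass means root position (figured bass 7).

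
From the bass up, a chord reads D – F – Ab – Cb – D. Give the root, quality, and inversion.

Reducing to letter names: D, F, Ab, Cb. These stack in thirds as D–F–Ab–Cb — a D diminished seventh chord.
D is the root of D diminished seventh; root in the bass means root position (figured bass 7).

D diminished seventh, root position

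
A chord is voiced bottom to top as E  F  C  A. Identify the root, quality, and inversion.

F major seventh, third inversion

The distinct note names are E, F, C, A. Stacked in thirds they read F–A–C–E, which is a major seventh chord on F.
With the seventh (E) in the bass, the chord is in third inversion (figured bass 4/2).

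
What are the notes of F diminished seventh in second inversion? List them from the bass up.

F diminished seventh is F–Ab–Cb–Ebb. Second inversion puts the fifth (Cb) in the bass, with the remaining tones above: Cb, Ebb, F, Ab.

Cb, Ebb, F, Ab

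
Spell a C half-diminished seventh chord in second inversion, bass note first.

Spelling C half-diminished seventh: C–Eb–Gb–Bb. In second inversion the fifth is bass, giving Gb, Bb, C, Eb from the bottom.

Gb, Bb, C, Eb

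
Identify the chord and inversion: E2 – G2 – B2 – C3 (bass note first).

Reducing to letter names: E, G, B, C. These stack in thirds as C–E–G–B — a C major seventh chord.
With the third (E) in the bass, the chord is in first inversion (figured bass 6/5).

C major seventh, first inversion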